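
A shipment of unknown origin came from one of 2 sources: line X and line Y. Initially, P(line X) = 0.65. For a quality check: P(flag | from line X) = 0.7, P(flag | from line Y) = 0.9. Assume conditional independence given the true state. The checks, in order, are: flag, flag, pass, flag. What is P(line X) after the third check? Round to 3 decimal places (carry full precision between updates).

0.771

After 'flag': P(line X) = 0.7·0.6500 / (0.7·0.6500 + 0.9·0.3500) ≈ 0.5909
After 'flag': P(line X) = 0.7·0.5909 / (0.7·0.5909 + 0.9·0.4091) ≈ 0.5291
After 'pass': P(line X) = 0.3·0.5291 / (0.3·0.5291 + 0.1·0.4709) ≈ 0.7712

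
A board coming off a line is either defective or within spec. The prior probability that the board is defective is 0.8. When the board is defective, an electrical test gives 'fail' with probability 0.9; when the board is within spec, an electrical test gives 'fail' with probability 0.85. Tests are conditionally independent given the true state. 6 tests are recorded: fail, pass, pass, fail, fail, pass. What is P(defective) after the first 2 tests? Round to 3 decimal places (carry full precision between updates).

0.738

After 'fail': P(defective) = 0.9·0.8000 / (0.9·0.8000 + 0.85·0.2000) ≈ 0.8090
After 'pass': P(defective) = 0.1·0.8090 / (0.1·0.8090 + 0.15·0.1910) ≈ 0.7385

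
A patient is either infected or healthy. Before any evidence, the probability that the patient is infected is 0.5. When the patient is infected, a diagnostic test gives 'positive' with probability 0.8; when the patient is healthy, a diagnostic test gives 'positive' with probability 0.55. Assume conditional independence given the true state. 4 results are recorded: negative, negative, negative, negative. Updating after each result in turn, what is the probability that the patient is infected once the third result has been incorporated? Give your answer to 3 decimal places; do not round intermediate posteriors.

0.081

After 'negative': P(infected) = 0.2·0.5000 / (0.2·0.5000 + 0.45·0.5000) ≈ 0.3077
After 'negative': P(infected) = 0.2·0.3077 / (0.2·0.3077 + 0.45·0.6923) ≈ 0.1649
After 'negative': P(infected) = 0.2·0.1649 / (0.2·0.1649 + 0.45·0.8351) ≈ 0.0807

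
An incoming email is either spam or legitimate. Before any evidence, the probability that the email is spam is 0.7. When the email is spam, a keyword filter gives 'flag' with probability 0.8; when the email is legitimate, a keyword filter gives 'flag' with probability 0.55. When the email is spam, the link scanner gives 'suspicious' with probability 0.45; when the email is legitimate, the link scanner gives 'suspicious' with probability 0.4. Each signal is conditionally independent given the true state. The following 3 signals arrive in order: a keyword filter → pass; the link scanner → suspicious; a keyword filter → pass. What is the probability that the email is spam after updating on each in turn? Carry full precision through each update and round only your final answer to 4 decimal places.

After a keyword filter='pass': P(spam) = 0.2·0.7000 / (0.2·0.7000 + 0.45·0.3000) ≈ 0.5091
After the link scanner='suspicious': P(spam) = 0.45·0.5091 / (0.45·0.5091 + 0.4·0.4909) ≈ 0.5385
After a keyword filter='pass': P(spam) = 0.2·0.5385 / (0.2·0.5385 + 0.45·0.4615) ≈ 0.3415

0.3415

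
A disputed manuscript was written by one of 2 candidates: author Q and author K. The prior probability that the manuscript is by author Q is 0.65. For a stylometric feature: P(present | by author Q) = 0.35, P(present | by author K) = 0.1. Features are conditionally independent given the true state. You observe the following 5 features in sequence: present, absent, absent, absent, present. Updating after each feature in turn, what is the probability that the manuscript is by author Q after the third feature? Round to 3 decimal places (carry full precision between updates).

0.772

After 'present': P(author Q) = 0.35·0.6500 / (0.35·0.6500 + 0.1·0.3500) ≈ 0.8667
After 'absent': P(author Q) = 0.65·0.8667 / (0.65·0.8667 + 0.9·0.1333) ≈ 0.8244
After 'absent': P(author Q) = 0.65·0.8244 / (0.65·0.8244 + 0.9·0.1756) ≈ 0.7722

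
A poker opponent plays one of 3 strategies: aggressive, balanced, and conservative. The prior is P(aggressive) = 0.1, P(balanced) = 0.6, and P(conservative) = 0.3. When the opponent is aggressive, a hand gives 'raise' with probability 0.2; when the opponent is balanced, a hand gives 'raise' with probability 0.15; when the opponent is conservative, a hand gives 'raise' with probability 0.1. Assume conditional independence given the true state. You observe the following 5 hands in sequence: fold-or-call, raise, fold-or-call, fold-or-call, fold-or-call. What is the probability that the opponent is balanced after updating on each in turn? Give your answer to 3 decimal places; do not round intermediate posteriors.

After 'fold-or-call': normaliser = 0.8·0.1000 + 0.85·0.6000 + 0.9·0.3000; P(aggressive) ≈ 0.0930, P(balanced) ≈ 0.5930, P(conservative) ≈ 0.3140
After 'raise': normaliser = 0.2·0.0930 + 0.15·0.5930 + 0.1·0.3140; P(aggressive) ≈ 0.1339, P(balanced) ≈ 0.6402, P(conservative) ≈ 0.2259
After 'fold-or-call': normaliser = 0.8·0.1339 + 0.85·0.6402 + 0.9·0.2259; P(aggressive) ≈ 0.1253, P(balanced) ≈ 0.6367, P(conservative) ≈ 0.2379
After 'fold-or-call': normaliser = 0.8·0.1253 + 0.85·0.6367 + 0.9·0.2379; P(aggressive) ≈ 0.1172, P(balanced) ≈ 0.6325, P(conservative) ≈ 0.2503
After 'fold-or-call': normaliser = 0.8·0.1172 + 0.85·0.6325 + 0.9·0.2503; P(aggressive) ≈ 0.1094, P(balanced) ≈ 0.6276, P(conservative) ≈ 0.2629

0.628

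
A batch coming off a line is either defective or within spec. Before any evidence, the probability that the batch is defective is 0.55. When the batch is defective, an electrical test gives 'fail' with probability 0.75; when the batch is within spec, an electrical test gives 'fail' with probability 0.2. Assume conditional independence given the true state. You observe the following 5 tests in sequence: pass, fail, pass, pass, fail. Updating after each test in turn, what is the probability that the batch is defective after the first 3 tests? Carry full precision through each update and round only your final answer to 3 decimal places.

After 'pass': P(defective) = 0.25·0.5500 / (0.25·0.5500 + 0.8·0.4500) ≈ 0.2764
After 'fail': P(defective) = 0.75·0.2764 / (0.75·0.2764 + 0.2·0.7236) ≈ 0.5889
After 'pass': P(defective) = 0.25·0.5889 / (0.25·0.5889 + 0.8·0.4111) ≈ 0.3092

0.309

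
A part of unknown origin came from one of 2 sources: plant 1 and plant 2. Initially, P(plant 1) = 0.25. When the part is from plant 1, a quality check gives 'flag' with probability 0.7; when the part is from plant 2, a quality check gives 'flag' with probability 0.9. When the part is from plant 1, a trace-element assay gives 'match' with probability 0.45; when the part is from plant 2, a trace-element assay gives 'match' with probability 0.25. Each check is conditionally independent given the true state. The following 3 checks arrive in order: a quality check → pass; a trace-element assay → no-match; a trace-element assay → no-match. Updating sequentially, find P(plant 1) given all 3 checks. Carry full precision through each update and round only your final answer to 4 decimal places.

After a quality check='pass': P(plant 1) = 0.3·0.2500 / (0.3·0.2500 + 0.1·0.7500) ≈ 0.5000
After a trace-element assay='no-match': P(plant 1) = 0.55·0.5000 / (0.55·0.5000 + 0.75·0.5000) ≈ 0.4231
After a trace-element assay='no-match': P(plant 1) = 0.55·0.4231 / (0.55·0.4231 + 0.75·0.5769) ≈ 0.3497

0.3497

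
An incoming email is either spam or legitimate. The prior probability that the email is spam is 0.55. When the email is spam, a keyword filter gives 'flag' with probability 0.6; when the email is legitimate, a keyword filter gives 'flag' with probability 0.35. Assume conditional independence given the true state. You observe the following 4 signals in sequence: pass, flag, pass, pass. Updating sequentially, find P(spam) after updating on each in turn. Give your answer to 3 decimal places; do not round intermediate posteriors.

0.328

After 'pass': P(spam) = 0.4·0.5500 / (0.4·0.5500 + 0.65·0.4500) ≈ 0.4293
After 'flag': P(spam) = 0.6·0.4293 / (0.6·0.4293 + 0.35·0.5707) ≈ 0.5632
After 'pass': P(spam) = 0.4·0.5632 / (0.4·0.5632 + 0.65·0.4368) ≈ 0.4424
After 'pass': P(spam) = 0.4·0.4424 / (0.4·0.4424 + 0.65·0.5576) ≈ 0.3281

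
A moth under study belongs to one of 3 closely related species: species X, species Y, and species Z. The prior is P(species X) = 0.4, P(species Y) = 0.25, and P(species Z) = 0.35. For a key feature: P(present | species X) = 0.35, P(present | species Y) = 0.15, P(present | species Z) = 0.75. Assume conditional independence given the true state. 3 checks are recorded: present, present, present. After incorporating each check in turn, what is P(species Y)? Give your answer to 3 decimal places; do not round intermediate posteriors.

Each posterior becomes the prior for the next update.
After 'present': normaliser = 0.35·0.4000 + 0.15·0.2500 + 0.75·0.3500; P(species X) ≈ 0.3182, P(species Y) ≈ 0.0852, P(species Z) ≈ 0.5966
After 'present': normaliser = 0.35·0.3182 + 0.15·0.0852 + 0.75·0.5966; P(species X) ≈ 0.1948, P(species Y) ≈ 0.0224, P(species Z) ≈ 0.7828
After 'present': normaliser = 0.35·0.1948 + 0.15·0.0224 + 0.75·0.7828; P(species X) ≈ 0.1035, P(species Y) ≈ 0.0051, P(species Z) ≈ 0.8914

0.005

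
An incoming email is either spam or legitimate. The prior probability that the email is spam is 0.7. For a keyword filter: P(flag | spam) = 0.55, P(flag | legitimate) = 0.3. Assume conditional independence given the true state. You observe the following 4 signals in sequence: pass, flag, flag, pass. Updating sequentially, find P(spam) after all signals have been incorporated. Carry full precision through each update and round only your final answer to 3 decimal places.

Apply Bayes' rule sequentially, carrying P(spam) forward.
After 'pass': P(spam) = 0.45·0.7000 / (0.45·0.7000 + 0.7·0.3000) ≈ 0.6000
After 'flag': P(spam) = 0.55·0.6000 / (0.55·0.6000 + 0.3·0.4000) ≈ 0.7333
After 'flag': P(spam) = 0.55·0.7333 / (0.55·0.7333 + 0.3·0.2667) ≈ 0.8345
After 'pass': P(spam) = 0.45·0.8345 / (0.45·0.8345 + 0.7·0.1655) ≈ 0.7642

0.764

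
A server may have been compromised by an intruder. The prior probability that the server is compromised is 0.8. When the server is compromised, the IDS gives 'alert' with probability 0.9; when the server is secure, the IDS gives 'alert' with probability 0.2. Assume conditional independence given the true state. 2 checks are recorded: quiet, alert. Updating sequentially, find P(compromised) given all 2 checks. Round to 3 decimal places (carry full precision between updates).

0.692

After 'quiet': P(compromised) = 0.1·0.8000 / (0.1·0.8000 + 0.8·0.2000) ≈ 0.3333
After 'alert': P(compromised) = 0.9·0.3333 / (0.9·0.3333 + 0.2·0.6667) ≈ 0.6923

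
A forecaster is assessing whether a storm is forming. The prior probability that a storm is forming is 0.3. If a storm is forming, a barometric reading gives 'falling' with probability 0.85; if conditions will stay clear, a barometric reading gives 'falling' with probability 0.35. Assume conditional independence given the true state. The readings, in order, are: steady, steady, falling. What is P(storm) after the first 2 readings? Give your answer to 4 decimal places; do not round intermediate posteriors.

After 'steady': P(storm) = 0.15·0.3000 / (0.15·0.3000 + 0.65·0.7000) ≈ 0.0900
After 'steady': P(storm) = 0.15·0.0900 / (0.15·0.0900 + 0.65·0.9100) ≈ 0.0223

0.0223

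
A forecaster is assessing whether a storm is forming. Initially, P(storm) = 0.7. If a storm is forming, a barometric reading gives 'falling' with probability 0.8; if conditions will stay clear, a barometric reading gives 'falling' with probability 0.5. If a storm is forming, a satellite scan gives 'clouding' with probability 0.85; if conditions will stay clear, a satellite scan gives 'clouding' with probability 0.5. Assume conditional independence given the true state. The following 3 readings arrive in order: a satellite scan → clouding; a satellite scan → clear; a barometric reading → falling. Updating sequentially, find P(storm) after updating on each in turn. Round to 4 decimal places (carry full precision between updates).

After a satellite scan='clouding': P(storm) = 0.85·0.7000 / (0.85·0.7000 + 0.5·0.3000) ≈ 0.7987
After a satellite scan='clear': P(storm) = 0.15·0.7987 / (0.15·0.7987 + 0.5·0.2013) ≈ 0.5434
After a barometric reading='falling': P(storm) = 0.8·0.5434 / (0.8·0.5434 + 0.5·0.4566) ≈ 0.6556

0.6556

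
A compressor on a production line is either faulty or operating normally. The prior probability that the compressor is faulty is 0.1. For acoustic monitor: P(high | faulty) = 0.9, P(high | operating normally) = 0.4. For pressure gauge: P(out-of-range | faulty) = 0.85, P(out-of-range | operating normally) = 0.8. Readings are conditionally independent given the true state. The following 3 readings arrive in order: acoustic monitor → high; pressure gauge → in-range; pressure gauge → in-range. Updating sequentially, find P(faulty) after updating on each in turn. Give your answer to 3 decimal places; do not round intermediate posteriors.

After acoustic monitor='high': P(faulty) = 0.9·0.1000 / (0.9·0.1000 + 0.4·0.9000) ≈ 0.2000
After pressure gauge='in-range': P(faulty) = 0.15·0.2000 / (0.15·0.2000 + 0.2·0.8000) ≈ 0.1579
After pressure gauge='in-range': P(faulty) = 0.15·0.1579 / (0.15·0.1579 + 0.2·0.8421) ≈ 0.1233

0.123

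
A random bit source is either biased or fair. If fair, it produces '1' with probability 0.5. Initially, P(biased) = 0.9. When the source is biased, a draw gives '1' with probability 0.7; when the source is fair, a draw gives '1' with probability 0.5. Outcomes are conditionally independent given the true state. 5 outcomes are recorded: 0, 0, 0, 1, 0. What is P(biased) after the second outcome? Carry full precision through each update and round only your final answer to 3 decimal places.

0.764

After '0': P(biased) = 0.3·0.9000 / (0.3·0.9000 + 0.5·0.1000) ≈ 0.8438
After '0': P(biased) = 0.3·0.8438 / (0.3·0.8438 + 0.5·0.1562) ≈ 0.7642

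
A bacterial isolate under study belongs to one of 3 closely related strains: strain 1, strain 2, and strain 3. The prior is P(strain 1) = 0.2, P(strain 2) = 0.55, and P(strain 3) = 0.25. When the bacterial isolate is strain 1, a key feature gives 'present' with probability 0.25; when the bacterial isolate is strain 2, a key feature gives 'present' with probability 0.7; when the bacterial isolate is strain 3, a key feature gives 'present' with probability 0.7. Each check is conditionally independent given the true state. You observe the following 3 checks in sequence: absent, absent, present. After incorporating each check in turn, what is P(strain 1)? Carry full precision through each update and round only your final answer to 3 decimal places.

After 'absent': normaliser = 0.75·0.2000 + 0.3·0.5500 + 0.3·0.2500; P(strain 1) ≈ 0.3846, P(strain 2) ≈ 0.4231, P(strain 3) ≈ 0.1923
After 'absent': normaliser = 0.75·0.3846 + 0.3·0.4231 + 0.3·0.1923; P(strain 1) ≈ 0.6098, P(strain 2) ≈ 0.2683, P(strain 3) ≈ 0.1220
After 'present': normaliser = 0.25·0.6098 + 0.7·0.2683 + 0.7·0.1220; P(strain 1) ≈ 0.3582, P(strain 2) ≈ 0.4413, P(strain 3) ≈ 0.2006

0.358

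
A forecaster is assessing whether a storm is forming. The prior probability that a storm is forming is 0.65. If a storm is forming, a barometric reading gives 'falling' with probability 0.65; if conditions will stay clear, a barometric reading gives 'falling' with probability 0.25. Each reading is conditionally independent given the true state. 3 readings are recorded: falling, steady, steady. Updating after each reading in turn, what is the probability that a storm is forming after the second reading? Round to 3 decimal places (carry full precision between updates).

0.693

After 'falling': P(storm) = 0.65·0.6500 / (0.65·0.6500 + 0.25·0.3500) ≈ 0.8284
After 'steady': P(storm) = 0.35·0.8284 / (0.35·0.8284 + 0.75·0.1716) ≈ 0.6926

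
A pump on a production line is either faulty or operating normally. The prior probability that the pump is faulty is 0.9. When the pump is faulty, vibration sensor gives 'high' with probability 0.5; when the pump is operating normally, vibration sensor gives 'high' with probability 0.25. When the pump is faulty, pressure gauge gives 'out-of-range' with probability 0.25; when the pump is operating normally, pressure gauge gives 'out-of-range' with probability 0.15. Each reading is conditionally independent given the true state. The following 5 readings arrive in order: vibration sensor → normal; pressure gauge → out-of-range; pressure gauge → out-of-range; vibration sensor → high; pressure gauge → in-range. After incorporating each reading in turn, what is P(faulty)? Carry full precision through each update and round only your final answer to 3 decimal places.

0.967

After vibration sensor='normal': P(faulty) = 0.5·0.9000 / (0.5·0.9000 + 0.75·0.1000) ≈ 0.8571
After pressure gauge='out-of-range': P(faulty) = 0.25·0.8571 / (0.25·0.8571 + 0.15·0.1429) ≈ 0.9091
After pressure gauge='out-of-range': P(faulty) = 0.25·0.9091 / (0.25·0.9091 + 0.15·0.0909) ≈ 0.9434
After vibration sensor='high': P(faulty) = 0.5·0.9434 / (0.5·0.9434 + 0.25·0.0566) ≈ 0.9709
After pressure gauge='in-range': P(faulty) = 0.75·0.9709 / (0.75·0.9709 + 0.85·0.0291) ≈ 0.9671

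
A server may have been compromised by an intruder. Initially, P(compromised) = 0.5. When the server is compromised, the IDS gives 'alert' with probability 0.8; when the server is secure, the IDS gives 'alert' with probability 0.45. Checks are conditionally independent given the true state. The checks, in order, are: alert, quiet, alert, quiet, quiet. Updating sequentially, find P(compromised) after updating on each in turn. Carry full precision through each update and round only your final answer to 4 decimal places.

After 'alert': P(compromised) = 0.8·0.5000 / (0.8·0.5000 + 0.45·0.5000) ≈ 0.6400
After 'quiet': P(compromised) = 0.2·0.6400 / (0.2·0.6400 + 0.55·0.3600) ≈ 0.3926
After 'alert': P(compromised) = 0.8·0.3926 / (0.8·0.3926 + 0.45·0.6074) ≈ 0.5347
After 'quiet': P(compromised) = 0.2·0.5347 / (0.2·0.5347 + 0.55·0.4653) ≈ 0.2947
After 'quiet': P(compromised) = 0.2·0.2947 / (0.2·0.2947 + 0.55·0.7053) ≈ 0.1319

0.1319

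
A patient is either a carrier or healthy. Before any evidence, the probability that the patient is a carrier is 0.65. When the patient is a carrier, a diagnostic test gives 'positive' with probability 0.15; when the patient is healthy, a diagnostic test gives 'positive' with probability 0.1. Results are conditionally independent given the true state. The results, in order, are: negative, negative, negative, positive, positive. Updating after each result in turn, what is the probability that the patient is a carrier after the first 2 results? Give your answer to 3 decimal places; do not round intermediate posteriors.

0.624

After 'negative': P(carrier) = 0.85·0.6500 / (0.85·0.6500 + 0.9·0.3500) ≈ 0.6369
After 'negative': P(carrier) = 0.85·0.6369 / (0.85·0.6369 + 0.9·0.3631) ≈ 0.6236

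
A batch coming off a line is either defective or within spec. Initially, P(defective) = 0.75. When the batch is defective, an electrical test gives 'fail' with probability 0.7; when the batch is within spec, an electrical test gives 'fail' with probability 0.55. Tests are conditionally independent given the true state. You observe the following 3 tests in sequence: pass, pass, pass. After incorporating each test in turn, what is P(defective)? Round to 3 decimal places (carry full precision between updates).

0.471

After 'pass': P(defective) = 0.3·0.7500 / (0.3·0.7500 + 0.45·0.2500) ≈ 0.6667
After 'pass': P(defective) = 0.3·0.6667 / (0.3·0.6667 + 0.45·0.3333) ≈ 0.5714
After 'pass': P(defective) = 0.3·0.5714 / (0.3·0.5714 + 0.45·0.4286) ≈ 0.4706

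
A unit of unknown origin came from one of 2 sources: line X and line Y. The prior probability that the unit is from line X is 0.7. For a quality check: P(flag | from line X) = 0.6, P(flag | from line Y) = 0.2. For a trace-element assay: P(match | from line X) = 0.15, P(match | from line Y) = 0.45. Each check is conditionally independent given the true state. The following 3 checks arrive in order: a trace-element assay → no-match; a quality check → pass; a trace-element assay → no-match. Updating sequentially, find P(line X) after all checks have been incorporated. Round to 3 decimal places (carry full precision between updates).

After a trace-element assay='no-match': P(line X) = 0.85·0.7000 / (0.85·0.7000 + 0.55·0.3000) ≈ 0.7829
After a quality check='pass': P(line X) = 0.4·0.7829 / (0.4·0.7829 + 0.8·0.2171) ≈ 0.6432
After a trace-element assay='no-match': P(line X) = 0.85·0.6432 / (0.85·0.6432 + 0.55·0.3568) ≈ 0.7359

0.736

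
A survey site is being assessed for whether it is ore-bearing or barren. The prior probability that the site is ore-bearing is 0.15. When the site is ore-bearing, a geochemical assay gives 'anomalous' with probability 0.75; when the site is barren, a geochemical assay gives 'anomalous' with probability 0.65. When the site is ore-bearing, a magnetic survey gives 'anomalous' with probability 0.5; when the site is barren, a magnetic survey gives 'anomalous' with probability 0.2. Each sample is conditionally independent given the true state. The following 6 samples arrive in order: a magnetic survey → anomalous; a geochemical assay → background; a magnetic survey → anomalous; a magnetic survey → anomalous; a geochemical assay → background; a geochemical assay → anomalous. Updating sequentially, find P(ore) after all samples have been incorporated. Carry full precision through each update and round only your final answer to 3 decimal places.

After a magnetic survey='anomalous': P(ore) = 0.5·0.1500 / (0.5·0.1500 + 0.2·0.8500) ≈ 0.3061
After a geochemical assay='background': P(ore) = 0.25·0.3061 / (0.25·0.3061 + 0.35·0.6939) ≈ 0.2396
After a magnetic survey='anomalous': P(ore) = 0.5·0.2396 / (0.5·0.2396 + 0.2·0.7604) ≈ 0.4407
After a magnetic survey='anomalous': P(ore) = 0.5·0.4407 / (0.5·0.4407 + 0.2·0.5593) ≈ 0.6632
After a geochemical assay='background': P(ore) = 0.25·0.6632 / (0.25·0.6632 + 0.35·0.3368) ≈ 0.5845
After a geochemical assay='anomalous': P(ore) = 0.75·0.5845 / (0.75·0.5845 + 0.65·0.4155) ≈ 0.6188

0.619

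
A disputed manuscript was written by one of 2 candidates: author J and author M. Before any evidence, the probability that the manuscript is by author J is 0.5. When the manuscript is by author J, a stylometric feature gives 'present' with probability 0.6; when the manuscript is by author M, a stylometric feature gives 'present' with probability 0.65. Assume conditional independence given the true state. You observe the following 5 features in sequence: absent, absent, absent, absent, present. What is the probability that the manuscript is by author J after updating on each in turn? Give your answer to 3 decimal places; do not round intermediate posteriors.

After 'absent': P(author J) = 0.4·0.5000 / (0.4·0.5000 + 0.35·0.5000) ≈ 0.5333
After 'absent': P(author J) = 0.4·0.5333 / (0.4·0.5333 + 0.35·0.4667) ≈ 0.5664
After 'absent': P(author J) = 0.4·0.5664 / (0.4·0.5664 + 0.35·0.4336) ≈ 0.5988
After 'absent': P(author J) = 0.4·0.5988 / (0.4·0.5988 + 0.35·0.4012) ≈ 0.6304
After 'present': P(author J) = 0.6·0.6304 / (0.6·0.6304 + 0.65·0.3696) ≈ 0.6116

0.612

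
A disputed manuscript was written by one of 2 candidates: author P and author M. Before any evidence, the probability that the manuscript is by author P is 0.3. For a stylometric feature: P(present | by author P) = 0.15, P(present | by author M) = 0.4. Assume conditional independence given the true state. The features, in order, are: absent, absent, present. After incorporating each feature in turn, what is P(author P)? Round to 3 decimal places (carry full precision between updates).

After 'absent': P(author P) = 0.85·0.3000 / (0.85·0.3000 + 0.6·0.7000) ≈ 0.3778
After 'absent': P(author P) = 0.85·0.3778 / (0.85·0.3778 + 0.6·0.6222) ≈ 0.4624
After 'present': P(author P) = 0.15·0.4624 / (0.15·0.4624 + 0.4·0.5376) ≈ 0.2439

0.244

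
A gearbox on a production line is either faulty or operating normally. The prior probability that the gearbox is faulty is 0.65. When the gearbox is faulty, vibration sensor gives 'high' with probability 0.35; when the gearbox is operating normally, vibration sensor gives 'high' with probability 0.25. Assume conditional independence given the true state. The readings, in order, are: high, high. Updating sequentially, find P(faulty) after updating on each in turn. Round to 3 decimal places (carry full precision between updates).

0.784

After 'high': P(faulty) = 0.35·0.6500 / (0.35·0.6500 + 0.25·0.3500) ≈ 0.7222
After 'high': P(faulty) = 0.35·0.7222 / (0.35·0.7222 + 0.25·0.2778) ≈ 0.7845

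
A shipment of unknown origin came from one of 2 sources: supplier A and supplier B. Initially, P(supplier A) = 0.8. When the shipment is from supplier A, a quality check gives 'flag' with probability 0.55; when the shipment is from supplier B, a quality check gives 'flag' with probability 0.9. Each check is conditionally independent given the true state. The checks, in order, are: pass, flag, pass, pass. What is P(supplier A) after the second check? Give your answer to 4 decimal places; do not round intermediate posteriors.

0.9167

After 'pass': P(supplier A) = 0.45·0.8000 / (0.45·0.8000 + 0.1·0.2000) ≈ 0.9474
After 'flag': P(supplier A) = 0.55·0.9474 / (0.55·0.9474 + 0.9·0.0526) ≈ 0.9167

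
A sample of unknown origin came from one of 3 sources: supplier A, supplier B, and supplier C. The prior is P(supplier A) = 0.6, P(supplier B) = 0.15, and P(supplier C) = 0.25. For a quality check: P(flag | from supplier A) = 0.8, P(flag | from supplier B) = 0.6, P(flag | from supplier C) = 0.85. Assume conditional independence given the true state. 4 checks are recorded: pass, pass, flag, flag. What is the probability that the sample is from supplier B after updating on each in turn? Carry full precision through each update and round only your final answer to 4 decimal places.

0.3079

After 'pass': normaliser = 0.2·0.6000 + 0.4·0.1500 + 0.15·0.2500; P(supplier A) ≈ 0.5517, P(supplier B) ≈ 0.2759, P(supplier C) ≈ 0.1724
After 'pass': normaliser = 0.2·0.5517 + 0.4·0.2759 + 0.15·0.1724; P(supplier A) ≈ 0.4476, P(supplier B) ≈ 0.4476, P(supplier C) ≈ 0.1049
After 'flag': normaliser = 0.8·0.4476 + 0.6·0.4476 + 0.85·0.1049; P(supplier A) ≈ 0.5002, P(supplier B) ≈ 0.3752, P(supplier C) ≈ 0.1246
After 'flag': normaliser = 0.8·0.5002 + 0.6·0.3752 + 0.85·0.1246; P(supplier A) ≈ 0.5473, P(supplier B) ≈ 0.3079, P(supplier C) ≈ 0.1448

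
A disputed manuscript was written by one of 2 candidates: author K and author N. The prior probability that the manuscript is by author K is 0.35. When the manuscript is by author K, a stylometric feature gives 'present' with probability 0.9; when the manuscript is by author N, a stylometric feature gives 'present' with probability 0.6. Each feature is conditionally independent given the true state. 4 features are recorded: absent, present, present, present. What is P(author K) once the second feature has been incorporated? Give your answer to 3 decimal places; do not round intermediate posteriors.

0.168

After 'absent': P(author K) = 0.1·0.3500 / (0.1·0.3500 + 0.4·0.6500) ≈ 0.1186
After 'present': P(author K) = 0.9·0.1186 / (0.9·0.1186 + 0.6·0.8814) ≈ 0.1680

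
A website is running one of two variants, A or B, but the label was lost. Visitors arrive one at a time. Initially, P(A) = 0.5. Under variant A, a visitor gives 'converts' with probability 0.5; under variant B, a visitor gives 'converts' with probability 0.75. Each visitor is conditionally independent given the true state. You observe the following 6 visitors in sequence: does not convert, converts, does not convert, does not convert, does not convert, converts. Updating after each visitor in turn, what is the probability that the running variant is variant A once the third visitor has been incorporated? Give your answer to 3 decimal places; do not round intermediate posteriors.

Apply Bayes' rule sequentially, carrying P(A) forward.
After 'does not convert': P(A) = 0.5·0.5000 / (0.5·0.5000 + 0.25·0.5000) ≈ 0.6667
After 'converts': P(A) = 0.5·0.6667 / (0.5·0.6667 + 0.75·0.3333) ≈ 0.5714
After 'does not convert': P(A) = 0.5·0.5714 / (0.5·0.5714 + 0.25·0.4286) ≈ 0.7273

0.727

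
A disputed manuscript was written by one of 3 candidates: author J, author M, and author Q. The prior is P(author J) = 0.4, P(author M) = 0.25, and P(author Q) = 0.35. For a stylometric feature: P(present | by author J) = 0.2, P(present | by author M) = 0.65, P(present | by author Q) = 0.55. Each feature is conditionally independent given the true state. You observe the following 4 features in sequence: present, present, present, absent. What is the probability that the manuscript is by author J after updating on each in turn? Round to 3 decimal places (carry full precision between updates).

After 'present': normaliser = 0.2·0.4000 + 0.65·0.2500 + 0.55·0.3500; P(author J) ≈ 0.1839, P(author M) ≈ 0.3736, P(author Q) ≈ 0.4425
After 'present': normaliser = 0.2·0.1839 + 0.65·0.3736 + 0.55·0.4425; P(author J) ≈ 0.0703, P(author M) ≈ 0.4643, P(author Q) ≈ 0.4654
After 'present': normaliser = 0.2·0.0703 + 0.65·0.4643 + 0.55·0.4654; P(author J) ≈ 0.0246, P(author M) ≈ 0.5278, P(author Q) ≈ 0.4476
After 'absent': normaliser = 0.8·0.0246 + 0.35·0.5278 + 0.45·0.4476; P(author J) ≈ 0.0485, P(author M) ≈ 0.4552, P(author Q) ≈ 0.4963

0.048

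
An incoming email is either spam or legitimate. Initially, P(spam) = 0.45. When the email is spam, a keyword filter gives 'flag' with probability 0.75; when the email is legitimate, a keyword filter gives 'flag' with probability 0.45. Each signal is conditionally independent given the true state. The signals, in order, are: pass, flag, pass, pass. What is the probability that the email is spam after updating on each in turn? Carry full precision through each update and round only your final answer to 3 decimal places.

After 'pass': P(spam) = 0.25·0.4500 / (0.25·0.4500 + 0.55·0.5500) ≈ 0.2711
After 'flag': P(spam) = 0.75·0.2711 / (0.75·0.2711 + 0.45·0.7289) ≈ 0.3827
After 'pass': P(spam) = 0.25·0.3827 / (0.25·0.3827 + 0.55·0.6173) ≈ 0.2198
After 'pass': P(spam) = 0.25·0.2198 / (0.25·0.2198 + 0.55·0.7802) ≈ 0.1135

0.114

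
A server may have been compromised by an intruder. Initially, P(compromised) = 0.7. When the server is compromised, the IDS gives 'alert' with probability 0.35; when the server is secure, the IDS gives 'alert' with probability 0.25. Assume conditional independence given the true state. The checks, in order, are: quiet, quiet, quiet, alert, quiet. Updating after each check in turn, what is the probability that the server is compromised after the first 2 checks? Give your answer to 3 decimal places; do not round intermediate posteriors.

0.637

After 'quiet': P(compromised) = 0.65·0.7000 / (0.65·0.7000 + 0.75·0.3000) ≈ 0.6691
After 'quiet': P(compromised) = 0.65·0.6691 / (0.65·0.6691 + 0.75·0.3309) ≈ 0.6367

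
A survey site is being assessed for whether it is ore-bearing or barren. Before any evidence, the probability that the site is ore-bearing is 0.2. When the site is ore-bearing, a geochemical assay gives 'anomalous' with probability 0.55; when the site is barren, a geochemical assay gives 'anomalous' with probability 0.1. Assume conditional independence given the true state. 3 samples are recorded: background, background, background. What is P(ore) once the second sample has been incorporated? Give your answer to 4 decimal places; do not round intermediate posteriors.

0.0588

After 'background': P(ore) = 0.45·0.2000 / (0.45·0.2000 + 0.9·0.8000) ≈ 0.1111
After 'background': P(ore) = 0.45·0.1111 / (0.45·0.1111 + 0.9·0.8889) ≈ 0.0588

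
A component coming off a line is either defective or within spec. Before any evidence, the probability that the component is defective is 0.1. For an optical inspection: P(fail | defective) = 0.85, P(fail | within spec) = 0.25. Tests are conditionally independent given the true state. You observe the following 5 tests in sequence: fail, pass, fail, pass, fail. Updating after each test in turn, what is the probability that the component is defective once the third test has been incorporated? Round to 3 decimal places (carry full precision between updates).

After 'fail': P(defective) = 0.85·0.1000 / (0.85·0.1000 + 0.25·0.9000) ≈ 0.2742
After 'pass': P(defective) = 0.15·0.2742 / (0.15·0.2742 + 0.75·0.7258) ≈ 0.0702
After 'fail': P(defective) = 0.85·0.0702 / (0.85·0.0702 + 0.25·0.9298) ≈ 0.2044

0.204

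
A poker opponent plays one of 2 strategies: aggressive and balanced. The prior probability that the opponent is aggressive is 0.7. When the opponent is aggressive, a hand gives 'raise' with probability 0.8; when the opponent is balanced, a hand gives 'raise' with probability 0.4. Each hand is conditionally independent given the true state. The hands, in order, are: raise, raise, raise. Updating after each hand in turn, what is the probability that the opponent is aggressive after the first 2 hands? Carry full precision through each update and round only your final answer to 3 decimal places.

0.903

After 'raise': P(aggressive) = 0.8·0.7000 / (0.8·0.7000 + 0.4·0.3000) ≈ 0.8235
After 'raise': P(aggressive) = 0.8·0.8235 / (0.8·0.8235 + 0.4·0.1765) ≈ 0.9032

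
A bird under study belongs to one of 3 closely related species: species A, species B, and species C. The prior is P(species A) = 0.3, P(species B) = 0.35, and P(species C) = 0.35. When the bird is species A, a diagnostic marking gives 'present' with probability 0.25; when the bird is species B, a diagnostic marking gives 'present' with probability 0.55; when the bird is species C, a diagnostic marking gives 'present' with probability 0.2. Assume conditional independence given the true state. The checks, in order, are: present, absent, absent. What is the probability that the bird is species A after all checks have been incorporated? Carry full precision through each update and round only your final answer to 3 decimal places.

0.335

Apply Bayes' rule sequentially, carrying P(species A) forward.
After 'present': normaliser = 0.25·0.3000 + 0.55·0.3500 + 0.2·0.3500; P(species A) ≈ 0.2222, P(species B) ≈ 0.5704, P(species C) ≈ 0.2074
After 'absent': normaliser = 0.75·0.2222 + 0.45·0.5704 + 0.8·0.2074; P(species A) ≈ 0.2828, P(species B) ≈ 0.4356, P(species C) ≈ 0.2816
After 'absent': normaliser = 0.75·0.2828 + 0.45·0.4356 + 0.8·0.2816; P(species A) ≈ 0.3349, P(species B) ≈ 0.3095, P(species C) ≈ 0.3556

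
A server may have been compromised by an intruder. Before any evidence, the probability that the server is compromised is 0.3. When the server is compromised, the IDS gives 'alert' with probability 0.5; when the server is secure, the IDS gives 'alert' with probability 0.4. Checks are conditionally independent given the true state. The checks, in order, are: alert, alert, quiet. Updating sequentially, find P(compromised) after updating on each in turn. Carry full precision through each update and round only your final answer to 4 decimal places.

Each posterior becomes the prior for the next update.
After 'alert': P(compromised) = 0.5·0.3000 / (0.5·0.3000 + 0.4·0.7000) ≈ 0.3488
After 'alert': P(compromised) = 0.5·0.3488 / (0.5·0.3488 + 0.4·0.6512) ≈ 0.4011
After 'quiet': P(compromised) = 0.5·0.4011 / (0.5·0.4011 + 0.6·0.5989) ≈ 0.3582

0.3582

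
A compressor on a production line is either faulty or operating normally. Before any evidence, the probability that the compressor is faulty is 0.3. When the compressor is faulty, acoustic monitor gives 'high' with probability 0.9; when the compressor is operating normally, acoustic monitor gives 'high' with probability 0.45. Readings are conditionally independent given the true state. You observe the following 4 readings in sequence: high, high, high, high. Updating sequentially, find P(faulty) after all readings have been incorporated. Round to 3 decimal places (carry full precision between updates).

Each posterior becomes the prior for the next update.
After 'high': P(faulty) = 0.9·0.3000 / (0.9·0.3000 + 0.45·0.7000) ≈ 0.4615
After 'high': P(faulty) = 0.9·0.4615 / (0.9·0.4615 + 0.45·0.5385) ≈ 0.6316
After 'high': P(faulty) = 0.9·0.6316 / (0.9·0.6316 + 0.45·0.3684) ≈ 0.7742
After 'high': P(faulty) = 0.9·0.7742 / (0.9·0.7742 + 0.45·0.2258) ≈ 0.8727

0.873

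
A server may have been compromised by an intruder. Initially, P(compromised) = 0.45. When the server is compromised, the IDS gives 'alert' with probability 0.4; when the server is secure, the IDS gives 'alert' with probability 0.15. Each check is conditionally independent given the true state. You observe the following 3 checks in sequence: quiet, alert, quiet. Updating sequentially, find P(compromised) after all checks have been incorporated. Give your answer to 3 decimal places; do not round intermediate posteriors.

0.521

After 'quiet': P(compromised) = 0.6·0.4500 / (0.6·0.4500 + 0.85·0.5500) ≈ 0.3661
After 'alert': P(compromised) = 0.4·0.3661 / (0.4·0.3661 + 0.15·0.6339) ≈ 0.6063
After 'quiet': P(compromised) = 0.6·0.6063 / (0.6·0.6063 + 0.85·0.3937) ≈ 0.5209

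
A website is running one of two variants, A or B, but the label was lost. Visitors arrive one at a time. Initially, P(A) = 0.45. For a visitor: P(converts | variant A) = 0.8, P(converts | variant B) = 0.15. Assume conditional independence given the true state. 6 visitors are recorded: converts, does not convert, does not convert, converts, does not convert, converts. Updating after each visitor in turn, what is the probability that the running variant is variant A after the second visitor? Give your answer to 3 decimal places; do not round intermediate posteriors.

After 'converts': P(A) = 0.8·0.4500 / (0.8·0.4500 + 0.15·0.5500) ≈ 0.8136
After 'does not convert': P(A) = 0.2·0.8136 / (0.2·0.8136 + 0.85·0.1864) ≈ 0.5066

0.507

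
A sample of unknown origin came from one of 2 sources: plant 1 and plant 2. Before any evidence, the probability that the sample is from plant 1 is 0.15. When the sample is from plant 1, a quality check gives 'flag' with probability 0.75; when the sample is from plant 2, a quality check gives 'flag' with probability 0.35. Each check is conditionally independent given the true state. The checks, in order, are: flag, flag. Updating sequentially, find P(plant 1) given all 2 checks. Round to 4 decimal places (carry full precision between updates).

0.4476

After 'flag': P(plant 1) = 0.75·0.1500 / (0.75·0.1500 + 0.35·0.8500) ≈ 0.2744
After 'flag': P(plant 1) = 0.75·0.2744 / (0.75·0.2744 + 0.35·0.7256) ≈ 0.4476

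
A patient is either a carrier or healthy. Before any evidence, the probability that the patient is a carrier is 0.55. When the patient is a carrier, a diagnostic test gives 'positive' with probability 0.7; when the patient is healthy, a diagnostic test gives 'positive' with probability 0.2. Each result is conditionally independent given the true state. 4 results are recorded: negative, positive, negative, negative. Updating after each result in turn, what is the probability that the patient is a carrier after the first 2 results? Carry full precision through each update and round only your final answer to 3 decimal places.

0.616

After 'negative': P(carrier) = 0.3·0.5500 / (0.3·0.5500 + 0.8·0.4500) ≈ 0.3143
After 'positive': P(carrier) = 0.7·0.3143 / (0.7·0.3143 + 0.2·0.6857) ≈ 0.6160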